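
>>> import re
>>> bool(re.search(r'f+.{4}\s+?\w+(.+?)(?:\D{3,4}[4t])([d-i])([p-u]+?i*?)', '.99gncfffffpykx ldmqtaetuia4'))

False

This matches one or more of a literal 'f', then exactly 4 of any character, then one or more of whitespace (lazy); then one or more of a word character; then one or more of any character (lazy) (captured); then 3 to 4 of a non-digit, then one of [4t] (non-capturing group); then a character in [d-i] (captured); then one or more of a character in [p-u] (lazy), then zero or more of a literal 'i' (lazy) (captured).
`re.search` scans for the first position where the pattern succeeds.
Here no position works, so the call returns None, and `bool(None)` is False.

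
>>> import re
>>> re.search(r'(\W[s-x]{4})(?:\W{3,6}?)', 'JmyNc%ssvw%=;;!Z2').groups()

('%ssvw',)

The match spans [5:13] → '%ssvw%=;'.
Captured: group 1 = '%ssvw'.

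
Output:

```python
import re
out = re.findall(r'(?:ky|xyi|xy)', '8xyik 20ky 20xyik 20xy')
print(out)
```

['xyi', 'ky', 'xyi', 'xy']

Alternation isn't longest-match — the leftmost alternative that fits at this position is chosen.
Matches: at [1:4] → 'xyi'; at [8:10] → 'ky'; at [13:16] → 'xyi'; at [20:22] → 'xy'.
No capturing groups, so `findall` returns the 4 full match strings.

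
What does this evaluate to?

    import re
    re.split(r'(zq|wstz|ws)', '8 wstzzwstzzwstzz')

The regex engine tests alternatives in the order written; an earlier branch that matches wins even if a later one would match more.
The group in the pattern means `split` returns the separators' captures alongside the pieces.

['8 ', 'wstz', 'z', 'wstz', 'z', 'wstz', 'z']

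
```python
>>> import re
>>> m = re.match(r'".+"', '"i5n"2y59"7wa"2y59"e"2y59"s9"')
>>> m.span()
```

(0, 29)

`re.match` won't scan ahead — the pattern has to work from the very first character.
The match spans [0:29] → '"i5n"2y59"7wa"2y59"e"2y59"s9"'.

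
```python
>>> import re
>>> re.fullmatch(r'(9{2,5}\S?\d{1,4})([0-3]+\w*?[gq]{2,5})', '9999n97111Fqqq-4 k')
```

The pattern matches 2 to 5 of the literal '9', then optionally a non-whitespace character, then 1 to 4 of a digit (captured); then one or more of a character in [0-3], then zero or more of a word character (lazy), then 2 to 5 of one of [gq] (captured).
`re.fullmatch` is like wrapping the pattern in `^…$` (in single-line mode).
Here there's no way to consume every character, so the call returns None.

None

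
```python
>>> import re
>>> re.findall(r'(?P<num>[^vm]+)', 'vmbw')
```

['bw']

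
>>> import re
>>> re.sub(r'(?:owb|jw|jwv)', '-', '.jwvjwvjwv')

'.-v-v-v'

The regex engine tests alternatives in the order written; an earlier branch that matches wins even if a later one would match more.
Matches: at [1:3] → 'jw'; at [4:6] → 'jw'; at [7:9] → 'jw'.
Every occurrence is swapped for '-'.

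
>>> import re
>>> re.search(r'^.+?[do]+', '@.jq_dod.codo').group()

'@.jq_dod'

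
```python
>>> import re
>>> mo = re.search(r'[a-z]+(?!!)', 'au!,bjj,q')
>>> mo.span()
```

(0, 1)

`(?!…)`/`(?<!…)` only lets a position through if the neighbouring text does NOT match; no characters are consumed.
Unlike `match`, `search` isn't anchored — it looks for the pattern anywhere in the string.
The match spans [0:1] → 'a'.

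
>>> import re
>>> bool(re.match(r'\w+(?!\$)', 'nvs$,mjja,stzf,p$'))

True

With `match`, the pattern is implicitly anchored at the beginning.
The match spans [0:2] → 'nv'.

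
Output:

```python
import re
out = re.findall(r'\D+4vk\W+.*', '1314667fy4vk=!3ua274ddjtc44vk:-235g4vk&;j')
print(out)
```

['fy4vk=!3ua274ddjtc44vk:-235g4vk&;j']

The pattern matches one or more of a non-digit, then the literal '4vk', then one or more of a non-word character; then zero or more of any character.
Walking the string: at [7:41] → 'fy4vk=!3ua274ddjtc44vk:-235g4vk&;j'.
`findall` yields the raw match text (1 of them) because the pattern has no groups.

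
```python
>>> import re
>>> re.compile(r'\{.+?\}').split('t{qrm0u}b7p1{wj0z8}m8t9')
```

A non-greedy quantifier consumes as few characters as it can — just enough that the remainder of the pattern still matches from where it stops; whatever follows it matches normally.
Each match becomes a cut point; 3 segments remain.

['t', 'b7p1', 'm8t9']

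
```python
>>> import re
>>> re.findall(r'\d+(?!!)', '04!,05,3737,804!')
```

The negative lookahead/lookbehind blocks any match where the forbidden context is present.
Walking the string: at [0:1] → '0'; at [4:6] → '05'; at [7:11] → '3737'; at [12:14] → '80'.
No capturing groups, so `findall` returns the 4 full match strings.

['0', '05', '3737', '80']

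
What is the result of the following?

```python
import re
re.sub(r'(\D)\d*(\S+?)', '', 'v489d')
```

This matches a non-digit (captured); then zero or more of a digit; then one or more of a non-whitespace character (lazy) (captured).
Every occurrence is swapped for ''.

''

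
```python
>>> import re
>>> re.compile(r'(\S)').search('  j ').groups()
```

('j',)

This matches a non-whitespace character (captured).
`re.search` scans for the first position where the pattern succeeds.
The match spans [2:3] → 'j'.
Captured: group 1 = 'j'.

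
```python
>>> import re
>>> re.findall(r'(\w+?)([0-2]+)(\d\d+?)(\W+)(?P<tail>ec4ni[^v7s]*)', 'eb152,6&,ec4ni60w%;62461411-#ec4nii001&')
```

The pattern matches one or more of a word character (lazy) (captured); then one or more of a character in [0-2] (captured); then a digit, then one or more of a digit (lazy) (captured); then one or more of a non-word character (captured); then the literal 'ec4', then the literal 'ni', then zero or more of any character except [v7s] (captured as 'tail').
A `+?`/`*?`/`{m,n}?` starts at its minimum and grows only as far as needed for what follows to match.
Walking the string: at [19:39] match '62461411-#ec4nii001&', groups = ('6', '2', '461411', '-#', 'ec4nii001&').
`findall` packs the 5 group values into a tuple for every match.

[('6', '2', '461411', '-#', 'ec4nii001&')]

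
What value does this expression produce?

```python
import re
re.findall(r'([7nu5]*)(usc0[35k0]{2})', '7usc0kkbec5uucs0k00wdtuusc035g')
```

Pattern: zero or more of one of [7nu5] (captured); then the literal 'us', then the literal 'c0', then exactly 2 of one of [35k0] (captured).
2 groups means each result is a tuple of 2 captured strings — 2 here.

[('7', 'usc0kk'), ('u', 'usc035')]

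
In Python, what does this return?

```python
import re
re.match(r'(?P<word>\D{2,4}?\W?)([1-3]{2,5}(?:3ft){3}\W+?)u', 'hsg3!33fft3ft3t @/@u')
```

None

`re.match` only tries the pattern at the start of the string.
Here the pattern fails at index 0, so the call returns None.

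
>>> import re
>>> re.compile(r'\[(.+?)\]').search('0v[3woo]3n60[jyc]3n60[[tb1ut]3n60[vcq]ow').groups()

The `?` after the quantifier makes it lazy — it takes as little as possible before letting the rest of the pattern try.
`re.search` tries every starting position until one works.
The match spans [2:8] → '[3woo]'.
Captured: group 1 = '3woo'.

('3woo',)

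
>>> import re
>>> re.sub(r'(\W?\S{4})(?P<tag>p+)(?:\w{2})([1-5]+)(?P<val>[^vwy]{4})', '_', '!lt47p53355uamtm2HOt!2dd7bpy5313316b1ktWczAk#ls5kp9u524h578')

'_m2HOt!2_tWczAk_'

This matches optionally a non-word character, then exactly 4 of a non-whitespace character (captured); then one or more of a literal 'p' (captured as 'tag'); then exactly 2 of a word character (non-capturing group); then one or more of a character in [1-5] (captured); then exactly 4 of any character except [vwy] (captured as 'val').
Matches: at [0:15] → '!lt47p53355uamt'; at [22:38] → 'dd7bpy5313316b1k'; at [44:59] → '#ls5kp9u524h578'.
Every occurrence is swapped for '_'.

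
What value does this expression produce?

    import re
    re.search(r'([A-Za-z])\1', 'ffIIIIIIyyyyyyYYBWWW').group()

The backreference `\1` re-matches whatever the first group consumed, character for character.
Unlike `match`, `search` isn't anchored — it looks for the pattern anywhere in the string.
The match spans [0:2] → 'ff'.
Captured: group 1 = 'f'.

'ff'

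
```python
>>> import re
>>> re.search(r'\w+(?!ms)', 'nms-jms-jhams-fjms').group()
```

'nms'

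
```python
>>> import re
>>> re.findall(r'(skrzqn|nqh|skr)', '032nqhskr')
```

['nqh', 'skr']

Walking the string: at [3:6] match 'nqh', group 1 = 'nqh'; at [6:9] match 'skr', group 1 = 'skr'.
Because there's exactly one group, `findall` drops the full match and keeps group 1 from each hit.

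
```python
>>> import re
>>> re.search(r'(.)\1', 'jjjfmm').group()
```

The backreference `\1` re-matches whatever the first group consumed, character for character.
`search` walks the string left to right and returns the first match it finds.
The match spans [0:2] → 'jj'.
Captured: group 1 = 'j'.

'jj'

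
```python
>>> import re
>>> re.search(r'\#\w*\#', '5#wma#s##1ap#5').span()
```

`search` walks the string left to right and returns the first match it finds.
The match spans [1:6] → '#wma#'.

(1, 6)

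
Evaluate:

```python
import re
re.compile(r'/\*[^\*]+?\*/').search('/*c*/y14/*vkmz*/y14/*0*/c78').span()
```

The match spans [0:5] → '/*c*/'.

(0, 5)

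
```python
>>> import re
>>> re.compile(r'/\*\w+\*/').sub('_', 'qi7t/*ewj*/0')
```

Matches: at [4:11] → '/*ewj*/'.
Each match is replaced by '_'.

'qi7t_0'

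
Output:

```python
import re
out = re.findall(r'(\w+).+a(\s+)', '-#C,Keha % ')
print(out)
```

[('C', ' ')]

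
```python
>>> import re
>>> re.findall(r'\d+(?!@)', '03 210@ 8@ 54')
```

The negative lookahead/lookbehind blocks any match where the forbidden context is present.
Matches: at [0:2] → '03'; at [3:5] → '21'; at [11:13] → '54'.
`findall` yields the raw match text (3 of them) because the pattern has no groups.

['03', '21', '54']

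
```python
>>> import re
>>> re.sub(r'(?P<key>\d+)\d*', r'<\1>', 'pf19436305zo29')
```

Pattern: one or more of a digit (captured as 'key'); then zero or more of a digit.
Matches: at [2:10] → '19436305'; at [12:14] → '29'.
The replacement refers to a captured group, so each match is rewritten using its own captured text.

'pf<19436305>zo<29>'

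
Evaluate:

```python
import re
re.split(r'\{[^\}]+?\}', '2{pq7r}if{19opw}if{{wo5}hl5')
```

['2', 'if', 'if', 'hl5']

The string is cut at each match, leaving 4 pieces.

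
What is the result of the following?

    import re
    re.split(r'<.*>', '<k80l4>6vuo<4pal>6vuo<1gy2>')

Matches to split on: at [0:27] → '<k80l4>6vuo<4pal>6vuo<1gy2>'.
The string is cut at each match, leaving 2 pieces.

['', '']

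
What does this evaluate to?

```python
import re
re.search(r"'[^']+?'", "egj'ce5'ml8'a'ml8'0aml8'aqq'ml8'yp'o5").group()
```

The match spans [3:8] → "'ce5'".

"'ce5'"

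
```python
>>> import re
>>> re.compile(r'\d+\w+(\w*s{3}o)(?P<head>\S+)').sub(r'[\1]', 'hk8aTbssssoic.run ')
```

The pattern matches one or more of a digit; then one or more of a word character; then zero or more of a word character, then exactly 3 of a literal 's', then a literal 'o' (captured); then one or more of a non-whitespace character (captured as 'head').
Matches: at [2:17] → '8aTbssssoic.run'.
The replacement refers to a captured group, so each match is rewritten using its own captured text.

'hk[ssso] '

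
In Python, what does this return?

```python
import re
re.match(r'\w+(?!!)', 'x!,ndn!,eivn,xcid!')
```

None

The negative lookahead/lookbehind blocks any match where the forbidden context is present.
`match` is anchored at position 0; if the pattern doesn't fit there, it returns None.
Here the pattern fails at index 0, so the call returns None.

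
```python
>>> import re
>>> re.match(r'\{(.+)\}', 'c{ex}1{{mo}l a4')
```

`re.match` only tries the pattern at the start of the string.
Here the pattern fails at index 0, so the call returns None.

None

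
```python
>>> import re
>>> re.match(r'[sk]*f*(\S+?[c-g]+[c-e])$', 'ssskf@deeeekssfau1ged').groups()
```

('@deeeekssfau1ged',)

The match spans [0:21] → 'ssskf@deeeekssfau1ged'.
Captured: group 1 = '@deeeekssfau1ged'.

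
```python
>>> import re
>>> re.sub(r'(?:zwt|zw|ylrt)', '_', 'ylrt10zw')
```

'_10_'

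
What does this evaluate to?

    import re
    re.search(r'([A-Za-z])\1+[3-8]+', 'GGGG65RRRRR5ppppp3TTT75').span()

(0, 6)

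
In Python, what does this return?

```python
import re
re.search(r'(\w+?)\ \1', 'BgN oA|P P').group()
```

The backreference `\1` re-matches whatever the first group consumed, character for character.
`re.search` tries every starting position until one works.
The match spans [7:10] → 'P P'.
Captured: group 1 = 'P'.

'P P'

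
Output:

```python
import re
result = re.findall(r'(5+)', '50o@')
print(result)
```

['5']

This matches one or more of a literal '5' (captured).
Scanning left to right: at [0:1] match '5', group 1 = '5'.
With a single group, `findall` returns only what that group captured — 1 item.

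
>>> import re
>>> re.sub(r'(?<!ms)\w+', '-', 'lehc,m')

`(?!…)`/`(?<!…)` only lets a position through if the neighbouring text does NOT match; no characters are consumed.
Every occurrence is swapped for '-'.

'-,-'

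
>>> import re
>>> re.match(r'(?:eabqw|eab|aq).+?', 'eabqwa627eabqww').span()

(0, 6)

Branches in `(...|...)` are attempted left-to-right; the first branch that allows the whole pattern to succeed is taken.
`match` is anchored at position 0; if the pattern doesn't fit there, it returns None.
The match spans [0:6] → 'eabqwa'.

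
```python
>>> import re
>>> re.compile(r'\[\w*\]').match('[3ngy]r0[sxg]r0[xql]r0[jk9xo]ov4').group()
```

`re.match` won't scan ahead — the pattern has to work from the very first character.
The match spans [0:6] → '[3ngy]'.

'[3ngy]'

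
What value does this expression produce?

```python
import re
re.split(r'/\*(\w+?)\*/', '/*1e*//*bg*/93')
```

The group in the pattern means `split` returns the separators' captures alongside the pieces.

['', '1e', '', 'bg', '93']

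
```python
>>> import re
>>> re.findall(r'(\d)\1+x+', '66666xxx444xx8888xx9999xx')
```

['6', '4', '8', '9']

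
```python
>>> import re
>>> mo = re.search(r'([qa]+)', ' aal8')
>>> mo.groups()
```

('aa',)

The match spans [1:3] → 'aa'.
Captured: group 1 = 'aa'.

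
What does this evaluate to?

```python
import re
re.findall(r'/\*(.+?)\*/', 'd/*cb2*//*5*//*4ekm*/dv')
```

Lazy quantifiers expand one character at a time until the remainder of the pattern can match.
Because there's exactly one group, `findall` drops the full match and keeps group 1 from each hit.

['cb2', '5', '4ekm']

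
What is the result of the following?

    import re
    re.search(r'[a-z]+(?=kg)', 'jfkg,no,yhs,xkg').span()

Because the assertion is zero-width, the text it checks is not consumed and won't appear in the result.
`re.search` scans for the first position where the pattern succeeds.
The match spans [0:2] → 'jf'.

(0, 2)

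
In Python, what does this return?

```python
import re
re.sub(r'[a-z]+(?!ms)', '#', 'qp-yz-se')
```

'#-#-#'

`(?!…)`/`(?<!…)` only lets a position through if the neighbouring text does NOT match; no characters are consumed.
Matches: at [0:2] → 'qp'; at [3:5] → 'yz'; at [6:8] → 'se'.
`sub` substitutes '#' at each match site.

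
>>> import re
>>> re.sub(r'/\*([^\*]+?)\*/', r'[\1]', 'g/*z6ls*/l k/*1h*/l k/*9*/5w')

'g[z6ls]l k[1h]l k[9]5w'

Matches: at [1:9] → '/*z6ls*/'; at [12:18] → '/*1h*/'; at [21:26] → '/*9*/'.
`\1` in the replacement pulls in group 1's text for each match.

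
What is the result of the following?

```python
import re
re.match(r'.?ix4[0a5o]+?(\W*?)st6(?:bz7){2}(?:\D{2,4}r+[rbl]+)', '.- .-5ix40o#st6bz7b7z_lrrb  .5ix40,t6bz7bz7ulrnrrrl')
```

None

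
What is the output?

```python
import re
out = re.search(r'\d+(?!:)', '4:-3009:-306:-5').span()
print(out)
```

(3, 6)

A negative assertion filters positions out without eating any characters.
The match spans [3:6] → '300'.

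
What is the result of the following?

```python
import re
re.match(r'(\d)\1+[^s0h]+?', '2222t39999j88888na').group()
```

'2222t'

The backreference `\1` re-matches whatever the first group consumed, character for character.
`re.match` won't scan ahead — the pattern has to work from the very first character.
The match spans [0:5] → '2222t'.
Captured: group 1 = '2'.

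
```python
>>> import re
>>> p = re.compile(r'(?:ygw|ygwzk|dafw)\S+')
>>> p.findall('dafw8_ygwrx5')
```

With no groups in the pattern, `findall` gives back each whole match — 1 here.

['dafw8_ygwrx5']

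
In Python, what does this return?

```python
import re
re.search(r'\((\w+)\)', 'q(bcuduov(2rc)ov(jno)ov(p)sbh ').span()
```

The match spans [9:14] → '(2rc)'.

(9, 14)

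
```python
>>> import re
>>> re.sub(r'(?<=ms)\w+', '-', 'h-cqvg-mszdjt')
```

The positive lookaround only admits positions where the adjacent text matches; those characters stay outside the span.
Matches: at [9:13] → 'zdjt'.
Every occurrence is swapped for '-'.

'h-cqvg-ms-'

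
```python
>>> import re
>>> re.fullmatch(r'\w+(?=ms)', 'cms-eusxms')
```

Because the assertion is zero-width, the text it checks is not consumed and won't appear in the result.
For `fullmatch`, every character of the input must be accounted for by the pattern.
Here the string isn't matched end-to-end, so the call returns None.

None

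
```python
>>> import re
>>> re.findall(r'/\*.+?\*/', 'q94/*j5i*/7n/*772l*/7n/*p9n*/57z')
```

Because the quantifier is non-greedy, it stops expanding at the earliest point where the rest of the pattern can succeed.
With no groups in the pattern, `findall` gives back each whole match — 3 here.

['/*j5i*/', '/*772l*/', '/*p9n*/']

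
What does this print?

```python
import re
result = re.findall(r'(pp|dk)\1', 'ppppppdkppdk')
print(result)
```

['pp']

After group 1 captures some text, `\1` only succeeds where that same text appears again.
Walking the string: at [0:4] match 'pppp', group 1 = 'pp'.
`findall` collects group 1 from the one match (1 total).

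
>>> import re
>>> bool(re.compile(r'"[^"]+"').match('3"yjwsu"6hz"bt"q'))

False

`re.match` won't scan ahead — the pattern has to work from the very first character.
Here the pattern fails at index 0, so the call returns None, and `bool(None)` is False.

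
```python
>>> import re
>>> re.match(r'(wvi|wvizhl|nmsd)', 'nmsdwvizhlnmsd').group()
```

With `match`, the pattern is implicitly anchored at the beginning.
The match spans [0:4] → 'nmsd'.

'nmsd'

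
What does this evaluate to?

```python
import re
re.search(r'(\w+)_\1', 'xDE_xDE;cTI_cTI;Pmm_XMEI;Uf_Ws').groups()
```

('xDE',)

`\1` is not a pattern — it's the concrete string captured by group 1, re-applied verbatim.
`re.search` scans for the first position where the pattern succeeds.
The match spans [0:7] → 'xDE_xDE'.
Captured: group 1 = 'xDE'.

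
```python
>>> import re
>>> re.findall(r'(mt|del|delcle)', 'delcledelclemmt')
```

Branches in `(...|...)` are attempted left-to-right; the first branch that allows the whole pattern to succeed is taken.
Matches: at [0:3] match 'del', group 1 = 'del'; at [6:9] match 'del', group 1 = 'del'; at [13:15] match 'mt', group 1 = 'mt'.
With a single group, `findall` returns only what that group captured — 3 items.

['del', 'del', 'mt']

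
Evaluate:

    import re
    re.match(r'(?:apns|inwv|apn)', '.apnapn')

With `match`, the pattern is implicitly anchored at the beginning.
Here the string doesn't start with a match, so the call returns None.

None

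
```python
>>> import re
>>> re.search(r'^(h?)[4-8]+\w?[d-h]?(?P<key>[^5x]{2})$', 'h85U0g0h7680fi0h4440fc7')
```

None

Here the pattern never matches, so the call returns None.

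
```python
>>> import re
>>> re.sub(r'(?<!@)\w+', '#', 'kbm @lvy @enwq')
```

The negative lookahead/lookbehind blocks any match where the forbidden context is present.
Matches: at [0:3] → 'kbm'; at [6:8] → 'vy'; at [11:14] → 'nwq'.
`sub` substitutes '#' at each match site.

'# @l# @e#'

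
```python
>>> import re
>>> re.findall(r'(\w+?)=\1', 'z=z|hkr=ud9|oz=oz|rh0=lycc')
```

['z', 'oz']

After group 1 captures some text, `\1` only succeeds where that same text appears again.
Scanning left to right: at [0:3] match 'z=z', group 1 = 'z'; at [12:17] match 'oz=oz', group 1 = 'oz'.
`findall` collects group 1 from each match (2 total).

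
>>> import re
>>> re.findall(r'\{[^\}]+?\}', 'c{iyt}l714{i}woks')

['{iyt}', '{i}']

`findall` yields the raw match text (2 of them) because the pattern has no groups.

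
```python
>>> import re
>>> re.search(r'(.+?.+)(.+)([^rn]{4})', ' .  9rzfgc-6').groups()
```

(' .  9rz', 'f', 'gc-6')

The pattern matches one or more of any character (lazy), then one or more of any character (captured); then one or more of any character (captured); then exactly 4 of any character except [rn] (captured).
`search` walks the string left to right and returns the first match it finds.
The match spans [0:12] → ' .  9rzfgc-6'.
Captured: group 1 = ' .  9rz', group 2 = 'f', group 3 = 'gc-6'.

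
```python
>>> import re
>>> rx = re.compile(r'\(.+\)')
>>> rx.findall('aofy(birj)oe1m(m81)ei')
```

['(birj)oe1m(m81)']

Walking the string: at [4:19] → '(birj)oe1m(m81)'.
Since nothing is captured, `findall` lists the 1 matched substring directly.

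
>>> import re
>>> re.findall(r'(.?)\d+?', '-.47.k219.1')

Pattern: optionally any character (captured); then one or more of a digit (lazy).
Scanning left to right: at [1:3] match '.4', group 1 = '.'; at [3:4] match '7', group 1 = ''; at [5:7] match 'k2', group 1 = 'k'; at [7:9] match '19', group 1 = '1'; at [9:11] match '.1', group 1 = '.'.
Because there's exactly one group, `findall` drops the full match and keeps group 1 from each hit.

['.', '', 'k', '1', '.']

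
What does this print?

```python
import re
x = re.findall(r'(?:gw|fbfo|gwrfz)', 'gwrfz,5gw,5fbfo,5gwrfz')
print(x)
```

Branches in `(...|...)` are attempted left-to-right; the first branch that allows the whole pattern to succeed is taken.
Walking the string: at [0:2] → 'gw'; at [7:9] → 'gw'; at [11:15] → 'fbfo'; at [17:19] → 'gw'.
Since nothing is captured, `findall` lists the 4 matched substrings directly.

['gw', 'gw', 'fbfo', 'gw']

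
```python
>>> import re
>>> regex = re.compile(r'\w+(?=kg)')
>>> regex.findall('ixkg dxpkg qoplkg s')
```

Because the assertion is zero-width, the text it checks is not consumed and won't appear in the result.
Matches: at [0:2] → 'ix'; at [5:8] → 'dxp'; at [11:15] → 'qopl'.
No capturing groups, so `findall` returns the 3 full match strings.

['ix', 'dxp', 'qopl']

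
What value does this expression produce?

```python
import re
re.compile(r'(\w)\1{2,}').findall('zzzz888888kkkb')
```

A backreference is literal: `\1` must see the identical characters the first group matched.
Because there's exactly one group, `findall` drops the full match and keeps group 1 from each hit.

['z', '8', 'k']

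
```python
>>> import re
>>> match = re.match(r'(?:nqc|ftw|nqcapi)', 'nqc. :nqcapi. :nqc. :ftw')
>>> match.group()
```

`match` is anchored at position 0; if the pattern doesn't fit there, it returns None.
The match spans [0:3] → 'nqc'.

'nqc'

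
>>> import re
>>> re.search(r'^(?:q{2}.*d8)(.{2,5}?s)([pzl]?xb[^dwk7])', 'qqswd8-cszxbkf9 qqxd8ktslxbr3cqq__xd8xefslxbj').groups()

('xefs', 'lxbj')

The match spans [0:45] → 'qqswd8-cszxbkf9 qqxd8ktslxbr3cqq__xd8xefslxbj'.
Captured: group 1 = 'xefs', group 2 = 'lxbj'.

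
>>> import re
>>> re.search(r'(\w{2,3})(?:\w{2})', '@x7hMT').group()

This matches 2 to 3 of a word character (captured); then exactly 2 of a word character (non-capturing group).
`re.search` tries every starting position until one works.
The match spans [1:6] → 'x7hMT'.
Captured: group 1 = 'x7h'.

'x7hMT'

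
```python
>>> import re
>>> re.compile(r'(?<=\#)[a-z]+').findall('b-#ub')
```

['ub']

The lookaround is zero-width — it requires the adjacent text to match without consuming it, so the asserted text isn't part of the match.
With no groups in the pattern, `findall` gives back each whole match — 1 here.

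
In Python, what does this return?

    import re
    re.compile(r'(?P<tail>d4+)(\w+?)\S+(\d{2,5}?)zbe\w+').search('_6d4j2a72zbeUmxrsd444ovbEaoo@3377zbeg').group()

Pattern: a literal 'd', then one or more of the literal '4' (captured as 'tail'); then one or more of a word character (lazy) (captured); then one or more of a non-whitespace character; then 2 to 5 of a digit (lazy) (captured); then the literal 'zbe', then one or more of a word character.
Unlike `match`, `search` isn't anchored — it looks for the pattern anywhere in the string.
The match spans [2:37] → 'd4j2a72zbeUmxrsd444ovbEaoo@3377zbeg'.
Captured: group 1 = 'd4', group 2 = 'j', group 3 = '77'.

'd4j2a72zbeUmxrsd444ovbEaoo@3377zbeg'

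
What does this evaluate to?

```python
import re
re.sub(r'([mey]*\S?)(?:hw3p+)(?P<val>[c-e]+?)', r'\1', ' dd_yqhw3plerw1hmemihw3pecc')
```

This matches zero or more of one of [mey], then optionally a non-whitespace character (captured); then the literal 'hw3', then one or more of a literal 'p' (non-capturing group); then one or more of a character in [c-e] (lazy) (captured as 'val').
Matches: at [16:25] → 'memihw3pe'.
The replacement refers to a captured group, so each match is rewritten using its own captured text.

' dd_yqhw3plerw1hmemicc'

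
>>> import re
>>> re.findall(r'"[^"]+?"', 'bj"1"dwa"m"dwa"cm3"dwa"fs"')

['"1"', '"m"', '"cm3"', '"fs"']

Walking the string: at [2:5] → '"1"'; at [8:11] → '"m"'; at [14:19] → '"cm3"'; at [22:26] → '"fs"'.
`findall` yields the raw match text (4 of them) because the pattern has no groups.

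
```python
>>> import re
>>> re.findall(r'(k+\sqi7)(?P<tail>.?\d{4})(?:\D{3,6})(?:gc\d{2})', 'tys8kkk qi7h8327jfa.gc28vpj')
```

`findall` packs the 2 group values into a tuple for every match.

[('kkk qi7', 'h8327')]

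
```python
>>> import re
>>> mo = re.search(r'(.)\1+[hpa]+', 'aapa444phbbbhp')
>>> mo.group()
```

A backreference is literal: `\1` must see the identical characters the first group matched.
`re.search` scans for the first position where the pattern succeeds.
The match spans [0:4] → 'aapa'.
Captured: group 1 = 'a'.

'aapa'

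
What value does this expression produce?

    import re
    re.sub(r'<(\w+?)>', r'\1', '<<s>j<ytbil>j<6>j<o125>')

Matches: at [1:4] → '<s>'; at [5:12] → '<ytbil>'; at [13:16] → '<6>'; at [17:23] → '<o125>'.
The replacement refers to a captured group, so each match is rewritten using its own captured text.

'<sjytbilj6jo125'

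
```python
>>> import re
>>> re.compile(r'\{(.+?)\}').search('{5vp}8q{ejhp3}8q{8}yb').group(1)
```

The match spans [0:5] → '{5vp}'.
Captured: group 1 = '5vp'.

'5vp'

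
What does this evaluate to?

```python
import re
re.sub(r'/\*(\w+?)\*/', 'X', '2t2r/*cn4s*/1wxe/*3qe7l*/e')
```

'2t2rX1wxeXe'

Every occurrence is swapped for 'X'.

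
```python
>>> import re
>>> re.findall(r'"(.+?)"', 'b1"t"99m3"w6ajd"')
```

['t', 'w6ajd']

With the lazy modifier that quantifier settles for the fewest repetitions that let the rest of the pattern succeed (the atoms after it are unaffected and can still be greedy).
Walking the string: at [2:5] match '"t"', group 1 = 't'; at [9:16] match '"w6ajd"', group 1 = 'w6ajd'.
With a single group, `findall` returns only what that group captured — 2 items.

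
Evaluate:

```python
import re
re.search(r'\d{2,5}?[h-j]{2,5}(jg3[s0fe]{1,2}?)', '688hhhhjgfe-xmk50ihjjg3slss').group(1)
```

Pattern: 2 to 5 of a digit (lazy), then 2 to 5 of a character in [h-j]; then the literal 'jg3', then 1 to 2 of one of [s0fe] (lazy) (captured).
Unlike `match`, `search` isn't anchored — it looks for the pattern anywhere in the string.
The match spans [15:24] → '50ihjjg3s'.
Captured: group 1 = 'jg3s'.

'jg3s'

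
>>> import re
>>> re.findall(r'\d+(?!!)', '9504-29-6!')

The negative lookaround is zero-width — it rules out positions where the adjacent text would match, without consuming anything.
Walking the string: at [0:4] → '9504'; at [5:7] → '29'.
No capturing groups, so `findall` returns the 2 full match strings.

['9504', '29']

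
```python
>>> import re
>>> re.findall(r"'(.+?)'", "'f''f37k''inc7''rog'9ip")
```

The `?` after the quantifier makes it lazy — it takes as little as possible before letting the rest of the pattern try.
Scanning left to right: at [0:3] match "'f'", group 1 = 'f'; at [3:9] match "'f37k'", group 1 = 'f37k'; at [9:15] match "'inc7'", group 1 = 'inc7'; at [15:20] match "'rog'", group 1 = 'rog'.
One capturing group, so `findall` returns just the captured substring from each match — 4 in all.

['f', 'f37k', 'inc7', 'rog']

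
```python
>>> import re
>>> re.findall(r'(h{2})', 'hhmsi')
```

One capturing group, so `findall` returns just the captured substring from the one match — 1 in all.

['hh']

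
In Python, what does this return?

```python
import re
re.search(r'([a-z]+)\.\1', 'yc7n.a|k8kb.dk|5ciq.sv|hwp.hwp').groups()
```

The match spans [23:30] → 'hwp.hwp'.
Captured: group 1 = 'hwp'.

('hwp',)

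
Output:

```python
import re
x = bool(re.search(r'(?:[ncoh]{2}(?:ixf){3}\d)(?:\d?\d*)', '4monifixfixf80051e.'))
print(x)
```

False

The pattern matches exactly 2 of one of [ncoh], then the literal 'ixf' repeated 3 times, then a digit (non-capturing group); then optionally a digit, then zero or more of a digit (non-capturing group).
`search` walks the string left to right and returns the first match it finds.
Here no position works, so the call returns None, and `bool(None)` is False.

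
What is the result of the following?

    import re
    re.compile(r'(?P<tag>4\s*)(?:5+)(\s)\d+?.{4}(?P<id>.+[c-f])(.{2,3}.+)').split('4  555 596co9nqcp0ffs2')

['', '4  ', ' ', '9nqcp0f', 'fs2', '']

This matches a literal '4', then zero or more of whitespace (captured as 'tag'); then one or more of a literal '5' (non-capturing group); then whitespace (captured); then one or more of a digit (lazy), then exactly 4 of any character; then one or more of any character, then a character in [c-f] (captured as 'id'); then 2 to 3 of any character, then one or more of any character (captured).
Because the quantifier is non-greedy, it stops expanding at the earliest point where the rest of the pattern can succeed.
Matches to split on: at [0:22] → '4  555 596co9nqcp0ffs2'.
Because the pattern has a capturing group, `split` also inserts each captured text between the pieces.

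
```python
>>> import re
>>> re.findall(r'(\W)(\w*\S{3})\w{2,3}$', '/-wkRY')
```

This matches a non-word character (captured); then zero or more of a word character, then exactly 3 of a non-whitespace character (captured); then 2 to 3 of a word character; then anchored at the end.
Walking the string: at [0:6] match '/-wkRY', groups = ('/', '-wk').
Multiple groups make `findall` return tuples — one 2-tuple for the one match.

[('/', '-wk')]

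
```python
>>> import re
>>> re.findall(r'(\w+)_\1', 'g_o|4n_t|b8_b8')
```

['b8']

After group 1 captures some text, `\1` only succeeds where that same text appears again.
Walking the string: at [9:14] match 'b8_b8', group 1 = 'b8'.
`findall` collects group 1 from the one match (1 total).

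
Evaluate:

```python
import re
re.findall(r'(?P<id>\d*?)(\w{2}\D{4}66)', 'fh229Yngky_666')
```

[('229', 'Yngky_66')]

Pattern: zero or more of a digit (lazy) (captured as 'id'); then exactly 2 of a word character, then exactly 4 of a non-digit, then the literal '66' (captured).
Scanning left to right: at [2:13] match '229Yngky_66', groups = ('229', 'Yngky_66').
With 2 capturing groups, `findall` returns a 2-tuple per match.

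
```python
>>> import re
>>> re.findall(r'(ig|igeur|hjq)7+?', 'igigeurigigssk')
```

[]

One capturing group, so `findall` returns just the captured substring from each match — 0 in all.
Nothing in the string satisfies the pattern, so the list is empty.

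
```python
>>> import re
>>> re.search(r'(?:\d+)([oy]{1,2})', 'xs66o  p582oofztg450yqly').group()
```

The pattern matches one or more of a digit (non-capturing group); then 1 to 2 of one of [oy] (captured).
`re.search` scans for the first position where the pattern succeeds.
The match spans [2:5] → '66o'.
Captured: group 1 = 'o'.

'66o'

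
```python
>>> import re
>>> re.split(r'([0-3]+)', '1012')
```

['', '1012', '']

Pattern: one or more of a character in [0-3] (captured).
Matches to split on: at [0:4] → '1012'.
With a capturing group present, the delimiter's captured portion is kept in the result list.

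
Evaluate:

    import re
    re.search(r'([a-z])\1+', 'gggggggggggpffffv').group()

'ggggggggggg'

The backreference `\1` re-matches whatever the first group consumed, character for character.
`re.search` tries every starting position until one works.
The match spans [0:11] → 'ggggggggggg'.
Captured: group 1 = 'g'.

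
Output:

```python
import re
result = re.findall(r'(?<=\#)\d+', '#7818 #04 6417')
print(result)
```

['7818', '04']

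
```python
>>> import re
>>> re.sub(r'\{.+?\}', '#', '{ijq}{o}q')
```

Because the quantifier is non-greedy, it stops expanding at the earliest point where the rest of the pattern can succeed.
Matches: at [0:5] → '{ijq}'; at [5:8] → '{o}'.
Each match is replaced by '#'.

'##q'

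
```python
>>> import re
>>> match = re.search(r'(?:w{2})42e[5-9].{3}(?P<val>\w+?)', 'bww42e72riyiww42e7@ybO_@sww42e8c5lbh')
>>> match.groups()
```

Pattern: exactly 2 of a literal 'w' (non-capturing group); then the literal '42e', then a character in [5-9], then exactly 3 of any character; then one or more of a word character (lazy) (captured as 'val').
`re.search` scans for the first position where the pattern succeeds.
The match spans [1:11] → 'ww42e72riy'.
Captured: group 1 = 'y'.

('y',)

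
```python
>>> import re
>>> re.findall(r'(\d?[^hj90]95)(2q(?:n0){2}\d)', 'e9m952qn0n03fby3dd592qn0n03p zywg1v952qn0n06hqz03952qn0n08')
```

This matches optionally a digit, then any character except [hj90], then the literal '95' (captured); then the literal '2q', then the literal 'n0' repeated 2 times, then a digit (captured).
With 2 capturing groups, `findall` returns a 2-tuple per match.

[('9m95', '2qn0n03'), ('1v95', '2qn0n06'), ('0395', '2qn0n08')]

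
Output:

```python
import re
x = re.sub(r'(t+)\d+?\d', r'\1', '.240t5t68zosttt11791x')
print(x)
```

This matches one or more of a literal 't' (captured); then one or more of a digit (lazy), then a digit.
The replacement refers to a captured group, so each match is rewritten using its own captured text.

.240t5tzosttt791x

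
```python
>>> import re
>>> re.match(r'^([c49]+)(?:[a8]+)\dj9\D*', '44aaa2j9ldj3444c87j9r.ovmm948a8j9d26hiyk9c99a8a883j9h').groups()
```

('44',)

This matches anchored at the start of the string; then one or more of one of [c49] (captured); then one or more of one of [a8] (non-capturing group); then a digit, then the literal 'j9', then zero or more of a non-digit.
With `match`, the pattern is implicitly anchored at the beginning.
The match spans [0:11] → '44aaa2j9ldj'.
Captured: group 1 = '44'.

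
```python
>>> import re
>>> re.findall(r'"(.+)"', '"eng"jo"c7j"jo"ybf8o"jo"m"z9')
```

['eng"jo"c7j"jo"ybf8o"jo"m']

One capturing group, so `findall` returns just the captured substring from the one match — 1 in all.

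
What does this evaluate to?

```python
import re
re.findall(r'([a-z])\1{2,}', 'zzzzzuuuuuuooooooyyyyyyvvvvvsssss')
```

['z', 'u', 'o', 'y', 'v', 's']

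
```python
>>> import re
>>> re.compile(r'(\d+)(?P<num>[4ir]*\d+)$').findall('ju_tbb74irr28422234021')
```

The pattern matches one or more of a digit (captured); then zero or more of one of [4ir], then one or more of a digit (captured as 'num'); then anchored at the end.
Scanning left to right: at [6:22] match '74irr28422234021', groups = ('74', 'irr28422234021').
Multiple groups make `findall` return tuples — one 2-tuple for the one match.

[('74', 'irr28422234021')]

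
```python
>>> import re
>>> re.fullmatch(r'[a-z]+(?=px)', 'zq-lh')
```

The lookaround is zero-width — it requires the adjacent text to match without consuming it, so the asserted text isn't part of the match.
`fullmatch` succeeds only if the pattern covers the string from start to end.
Here the pattern can't cover the whole string, so the call returns None.

None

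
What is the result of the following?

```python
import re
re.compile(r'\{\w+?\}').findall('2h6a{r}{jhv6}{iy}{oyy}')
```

Matches: at [4:7] → '{r}'; at [7:13] → '{jhv6}'; at [13:17] → '{iy}'; at [17:22] → '{oyy}'.
Since nothing is captured, `findall` lists the 4 matched substrings directly.

['{r}', '{jhv6}', '{iy}', '{oyy}']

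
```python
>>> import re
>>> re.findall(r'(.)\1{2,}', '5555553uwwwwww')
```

A backreference is literal: `\1` must see the identical characters the first group matched.
Matches: at [0:6] match '555555', group 1 = '5'; at [8:14] match 'wwwwww', group 1 = 'w'.
`findall` collects group 1 from each match (2 total).

['5', 'w']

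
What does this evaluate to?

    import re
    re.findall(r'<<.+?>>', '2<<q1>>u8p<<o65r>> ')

['<<q1>>', '<<o65r>>']

With the lazy modifier that quantifier settles for the fewest repetitions that let the rest of the pattern succeed (the atoms after it are unaffected and can still be greedy).
No capturing groups, so `findall` returns the 2 full match strings.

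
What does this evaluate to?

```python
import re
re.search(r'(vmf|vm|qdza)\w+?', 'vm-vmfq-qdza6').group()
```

'vmfq'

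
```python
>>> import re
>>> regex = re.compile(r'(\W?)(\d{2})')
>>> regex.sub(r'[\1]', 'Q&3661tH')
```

'Q[&][]tH'

This matches optionally a non-word character (captured); then exactly 2 of a digit (captured).
Matches: at [1:4] → '&36'; at [4:6] → '61'.
`\1` in the replacement pulls in group 1's text for each match.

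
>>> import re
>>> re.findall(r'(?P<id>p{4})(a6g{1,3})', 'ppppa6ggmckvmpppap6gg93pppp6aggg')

This matches exactly 4 of a literal 'p' (captured as 'id'); then the literal 'a6', then 1 to 3 of the literal 'g' (captured).
Multiple groups make `findall` return tuples — one 2-tuple for the one match.

[('pppp', 'a6gg')]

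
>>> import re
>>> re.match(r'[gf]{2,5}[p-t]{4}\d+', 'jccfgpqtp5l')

`match` is anchored at position 0; if the pattern doesn't fit there, it returns None.
Here the pattern fails at index 0, so the call returns None.

None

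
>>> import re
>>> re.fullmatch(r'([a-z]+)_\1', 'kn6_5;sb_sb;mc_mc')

None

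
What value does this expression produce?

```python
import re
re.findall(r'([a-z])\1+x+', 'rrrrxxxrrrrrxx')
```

`\1` is not a pattern — it's the concrete string captured by group 1, re-applied verbatim.
Scanning left to right: at [0:7] match 'rrrrxxx', group 1 = 'r'; at [7:14] match 'rrrrrxx', group 1 = 'r'.
`findall` collects group 1 from each match (2 total).

['r', 'r']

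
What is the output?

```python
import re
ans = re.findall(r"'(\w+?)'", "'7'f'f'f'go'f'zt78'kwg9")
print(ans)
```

['7', 'f', 'go', 'zt78']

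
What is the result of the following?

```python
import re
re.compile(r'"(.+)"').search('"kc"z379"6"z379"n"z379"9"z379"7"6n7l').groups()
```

`re.search` tries every starting position until one works.
The match spans [0:32] → '"kc"z379"6"z379"n"z379"9"z379"7"'.
Captured: group 1 = 'kc"z379"6"z379"n"z379"9"z379"7'.

('kc"z379"6"z379"n"z379"9"z379"7',)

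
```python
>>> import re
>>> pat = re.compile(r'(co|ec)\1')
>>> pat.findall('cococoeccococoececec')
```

A backreference is literal: `\1` must see the identical characters the first group matched.
Scanning left to right: at [0:4] match 'coco', group 1 = 'co'; at [8:12] match 'coco', group 1 = 'co'; at [14:18] match 'ecec', group 1 = 'ec'.
Because there's exactly one group, `findall` drops the full match and keeps group 1 from each hit.

['co', 'co', 'ec']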